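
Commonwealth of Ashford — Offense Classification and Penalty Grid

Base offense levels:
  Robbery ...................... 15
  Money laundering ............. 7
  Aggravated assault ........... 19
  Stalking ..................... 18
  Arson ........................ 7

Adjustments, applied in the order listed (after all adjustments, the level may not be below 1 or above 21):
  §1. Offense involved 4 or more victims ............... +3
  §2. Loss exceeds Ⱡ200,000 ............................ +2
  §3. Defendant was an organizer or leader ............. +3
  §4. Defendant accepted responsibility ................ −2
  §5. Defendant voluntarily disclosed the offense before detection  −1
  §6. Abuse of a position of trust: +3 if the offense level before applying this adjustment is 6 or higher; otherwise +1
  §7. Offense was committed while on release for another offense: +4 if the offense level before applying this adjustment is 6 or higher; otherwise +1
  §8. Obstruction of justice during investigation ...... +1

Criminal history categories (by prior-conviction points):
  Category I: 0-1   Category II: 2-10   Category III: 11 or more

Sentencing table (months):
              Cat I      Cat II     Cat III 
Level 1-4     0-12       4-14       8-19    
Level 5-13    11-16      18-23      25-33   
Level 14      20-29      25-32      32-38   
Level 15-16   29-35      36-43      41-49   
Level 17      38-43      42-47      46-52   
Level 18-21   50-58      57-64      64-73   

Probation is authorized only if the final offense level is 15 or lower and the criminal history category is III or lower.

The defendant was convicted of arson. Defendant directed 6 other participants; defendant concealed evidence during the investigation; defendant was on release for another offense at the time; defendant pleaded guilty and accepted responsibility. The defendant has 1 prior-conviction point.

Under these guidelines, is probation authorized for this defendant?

Yes

Base offense level for arson: 7.
§1 does not apply.
§3 applies: 7 + 3 = 10.
§4 applies: 10 − 2 = 8.
§5 does not apply.
§7 applies (level before this adjustment is 8 ≥ 6, so +4): 8 + 4 = 12.
§8 applies: 12 + 1 = 13.
Final offense level: 13.
Criminal history: 1 prior point → Category I (0-1).
Level 13 falls in the 5-13 band.
Grid: Level 5-13 × Category I = 11-16 months.
Probation check: level 13 ≤ 15 and category I ≤ III → eligible.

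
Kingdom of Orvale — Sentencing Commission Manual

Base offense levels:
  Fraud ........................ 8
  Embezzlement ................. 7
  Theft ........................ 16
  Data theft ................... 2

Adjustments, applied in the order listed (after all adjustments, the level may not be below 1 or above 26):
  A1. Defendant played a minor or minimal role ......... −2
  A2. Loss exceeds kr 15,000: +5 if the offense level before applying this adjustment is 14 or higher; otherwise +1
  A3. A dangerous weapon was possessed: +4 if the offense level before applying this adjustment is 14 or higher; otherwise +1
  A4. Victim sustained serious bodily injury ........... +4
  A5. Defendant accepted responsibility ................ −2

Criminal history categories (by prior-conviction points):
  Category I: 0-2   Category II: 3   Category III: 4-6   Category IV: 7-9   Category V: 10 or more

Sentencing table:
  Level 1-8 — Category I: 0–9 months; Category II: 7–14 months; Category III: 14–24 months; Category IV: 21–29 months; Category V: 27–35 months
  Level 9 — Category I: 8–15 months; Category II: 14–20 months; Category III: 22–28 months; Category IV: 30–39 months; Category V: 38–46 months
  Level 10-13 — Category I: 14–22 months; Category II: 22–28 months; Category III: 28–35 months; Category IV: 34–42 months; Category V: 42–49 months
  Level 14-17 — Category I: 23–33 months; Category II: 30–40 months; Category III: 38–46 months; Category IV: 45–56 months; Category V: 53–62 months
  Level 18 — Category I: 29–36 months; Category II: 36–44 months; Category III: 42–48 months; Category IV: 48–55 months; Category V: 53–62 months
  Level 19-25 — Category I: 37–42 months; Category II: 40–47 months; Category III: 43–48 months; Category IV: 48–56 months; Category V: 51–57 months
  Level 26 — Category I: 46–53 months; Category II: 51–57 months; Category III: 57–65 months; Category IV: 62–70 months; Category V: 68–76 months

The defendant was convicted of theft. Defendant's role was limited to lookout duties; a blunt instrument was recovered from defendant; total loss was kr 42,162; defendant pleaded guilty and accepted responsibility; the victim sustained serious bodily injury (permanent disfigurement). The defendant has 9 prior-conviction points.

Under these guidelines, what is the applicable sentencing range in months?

48-56 months

Base offense level for theft: 16.
A1 applies: 16 − 2 = 14.
A2 applies (level before this adjustment is 14 ≥ 14, so +5): 14 + 5 = 19.
A3 applies (level before this adjustment is 19 ≥ 14, so +4): 19 + 4 = 23.
A4 applies: 23 + 4 = 27.
A5 applies: 27 − 2 = 25.
Final offense level: 25.
Criminal history: 9 prior points → Category IV (7-9).
Level 25 falls in the 19-25 band.
Grid: Level 19-25 × Category IV = 48-56 months.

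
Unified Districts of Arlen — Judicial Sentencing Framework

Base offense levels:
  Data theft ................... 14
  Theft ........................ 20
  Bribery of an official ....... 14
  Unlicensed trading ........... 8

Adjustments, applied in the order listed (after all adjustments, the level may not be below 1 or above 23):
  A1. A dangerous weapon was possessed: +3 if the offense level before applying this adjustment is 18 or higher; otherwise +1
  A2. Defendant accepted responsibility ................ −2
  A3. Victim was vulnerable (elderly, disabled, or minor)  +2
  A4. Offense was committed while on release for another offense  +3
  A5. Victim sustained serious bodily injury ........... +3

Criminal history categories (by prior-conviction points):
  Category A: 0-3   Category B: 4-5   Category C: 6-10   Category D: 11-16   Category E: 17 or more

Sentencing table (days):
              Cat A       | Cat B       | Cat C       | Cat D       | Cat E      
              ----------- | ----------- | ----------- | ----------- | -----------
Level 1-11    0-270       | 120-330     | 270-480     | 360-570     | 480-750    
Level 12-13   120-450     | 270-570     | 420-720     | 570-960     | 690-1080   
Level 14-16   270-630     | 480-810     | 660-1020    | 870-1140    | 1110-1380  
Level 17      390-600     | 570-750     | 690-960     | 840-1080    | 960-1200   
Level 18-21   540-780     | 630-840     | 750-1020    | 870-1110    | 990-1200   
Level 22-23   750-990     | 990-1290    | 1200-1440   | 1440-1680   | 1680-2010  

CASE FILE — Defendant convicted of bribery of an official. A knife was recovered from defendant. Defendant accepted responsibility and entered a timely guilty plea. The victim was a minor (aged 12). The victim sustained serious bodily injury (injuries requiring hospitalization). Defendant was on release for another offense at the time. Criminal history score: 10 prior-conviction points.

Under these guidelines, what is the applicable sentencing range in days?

Base offense level for bribery of an official: 14.
A1 applies (level before this adjustment is 14 < 18, so +1): 14 + 1 = 15.
A2 applies: 15 − 2 = 13.
A3 applies: 13 + 2 = 15.
A4 applies: 15 + 3 = 18.
A5 applies: 18 + 3 = 21.
Final offense level: 21.
Criminal history: 10 prior points → Category C (6-10).
Level 21 falls in the 18-21 band.
Grid: Level 18-21 × Category C = 750-1020 days.

750-1020 days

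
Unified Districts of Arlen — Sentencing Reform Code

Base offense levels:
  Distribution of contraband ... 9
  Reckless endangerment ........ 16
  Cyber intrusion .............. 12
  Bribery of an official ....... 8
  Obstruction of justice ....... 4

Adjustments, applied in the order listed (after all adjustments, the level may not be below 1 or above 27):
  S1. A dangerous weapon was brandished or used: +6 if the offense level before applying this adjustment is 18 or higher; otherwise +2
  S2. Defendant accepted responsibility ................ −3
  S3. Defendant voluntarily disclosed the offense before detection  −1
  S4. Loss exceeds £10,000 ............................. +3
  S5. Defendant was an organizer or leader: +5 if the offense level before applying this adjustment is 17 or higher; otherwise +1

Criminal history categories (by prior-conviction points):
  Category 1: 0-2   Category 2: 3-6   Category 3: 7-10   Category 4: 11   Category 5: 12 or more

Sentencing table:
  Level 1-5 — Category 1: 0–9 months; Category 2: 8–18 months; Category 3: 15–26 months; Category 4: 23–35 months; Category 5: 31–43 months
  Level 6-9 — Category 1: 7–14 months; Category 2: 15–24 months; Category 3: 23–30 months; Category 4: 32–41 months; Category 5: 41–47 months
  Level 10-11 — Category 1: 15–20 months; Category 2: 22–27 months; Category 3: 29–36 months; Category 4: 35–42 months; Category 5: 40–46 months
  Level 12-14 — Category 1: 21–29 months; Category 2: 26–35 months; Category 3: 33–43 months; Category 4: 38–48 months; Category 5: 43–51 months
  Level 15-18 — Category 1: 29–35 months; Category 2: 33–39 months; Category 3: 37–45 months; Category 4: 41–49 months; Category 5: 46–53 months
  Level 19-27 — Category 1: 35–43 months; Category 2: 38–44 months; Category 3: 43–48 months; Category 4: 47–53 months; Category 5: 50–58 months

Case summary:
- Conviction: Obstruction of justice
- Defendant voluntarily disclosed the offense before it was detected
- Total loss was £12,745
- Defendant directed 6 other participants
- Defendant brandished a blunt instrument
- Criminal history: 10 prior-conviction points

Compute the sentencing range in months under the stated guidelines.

23-30 months

Base offense level for obstruction of justice: 4.
S1 applies (level before this adjustment is 4 < 18, so +2): 4 + 2 = 6.
S3 applies: 6 − 1 = 5.
S4 applies: 5 + 3 = 8.
S5 applies (level before this adjustment is 8 < 17, so +1): 8 + 1 = 9.
Final offense level: 9.
Criminal history: 10 prior points → Category 3 (7-10).
Level 9 falls in the 6-9 band.
Grid: Level 6-9 × Category 3 = 23-30 months.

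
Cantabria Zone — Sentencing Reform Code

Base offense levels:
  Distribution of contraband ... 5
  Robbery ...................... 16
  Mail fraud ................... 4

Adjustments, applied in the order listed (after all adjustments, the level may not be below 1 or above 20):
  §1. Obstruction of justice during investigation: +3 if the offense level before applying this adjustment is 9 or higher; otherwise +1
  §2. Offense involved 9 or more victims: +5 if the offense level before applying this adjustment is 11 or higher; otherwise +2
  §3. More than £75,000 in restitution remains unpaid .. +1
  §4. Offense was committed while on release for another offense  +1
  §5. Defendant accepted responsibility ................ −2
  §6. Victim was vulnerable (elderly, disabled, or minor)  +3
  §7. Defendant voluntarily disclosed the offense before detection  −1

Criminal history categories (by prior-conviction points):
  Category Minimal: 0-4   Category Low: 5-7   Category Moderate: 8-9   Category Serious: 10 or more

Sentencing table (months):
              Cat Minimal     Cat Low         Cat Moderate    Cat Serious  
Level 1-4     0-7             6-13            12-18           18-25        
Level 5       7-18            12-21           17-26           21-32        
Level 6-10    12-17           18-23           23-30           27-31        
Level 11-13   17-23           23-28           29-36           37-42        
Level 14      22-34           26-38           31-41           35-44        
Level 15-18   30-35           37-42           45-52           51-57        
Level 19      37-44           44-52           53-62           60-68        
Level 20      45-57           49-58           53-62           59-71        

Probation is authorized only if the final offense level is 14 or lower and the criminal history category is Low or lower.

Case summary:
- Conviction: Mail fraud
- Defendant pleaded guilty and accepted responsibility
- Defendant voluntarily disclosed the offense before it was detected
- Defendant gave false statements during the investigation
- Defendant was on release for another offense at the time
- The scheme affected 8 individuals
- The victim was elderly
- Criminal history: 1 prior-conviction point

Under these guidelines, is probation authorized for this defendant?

Yes

Base offense level for mail fraud: 4.
§1 applies (level before this adjustment is 4 < 9, so +1): 4 + 1 = 5.
§2 does not apply.
§3 does not apply.
§4 applies: 5 + 1 = 6.
§5 applies: 6 − 2 = 4.
§6 applies: 4 + 3 = 7.
§7 applies: 7 − 1 = 6.
Final offense level: 6.
Criminal history: 1 prior point → Category Minimal (0-4).
Level 6 falls in the 6-10 band.
Grid: Level 6-10 × Category Minimal = 12-17 months.
Probation check: level 6 ≤ 14 and category Minimal ≤ Low → eligible.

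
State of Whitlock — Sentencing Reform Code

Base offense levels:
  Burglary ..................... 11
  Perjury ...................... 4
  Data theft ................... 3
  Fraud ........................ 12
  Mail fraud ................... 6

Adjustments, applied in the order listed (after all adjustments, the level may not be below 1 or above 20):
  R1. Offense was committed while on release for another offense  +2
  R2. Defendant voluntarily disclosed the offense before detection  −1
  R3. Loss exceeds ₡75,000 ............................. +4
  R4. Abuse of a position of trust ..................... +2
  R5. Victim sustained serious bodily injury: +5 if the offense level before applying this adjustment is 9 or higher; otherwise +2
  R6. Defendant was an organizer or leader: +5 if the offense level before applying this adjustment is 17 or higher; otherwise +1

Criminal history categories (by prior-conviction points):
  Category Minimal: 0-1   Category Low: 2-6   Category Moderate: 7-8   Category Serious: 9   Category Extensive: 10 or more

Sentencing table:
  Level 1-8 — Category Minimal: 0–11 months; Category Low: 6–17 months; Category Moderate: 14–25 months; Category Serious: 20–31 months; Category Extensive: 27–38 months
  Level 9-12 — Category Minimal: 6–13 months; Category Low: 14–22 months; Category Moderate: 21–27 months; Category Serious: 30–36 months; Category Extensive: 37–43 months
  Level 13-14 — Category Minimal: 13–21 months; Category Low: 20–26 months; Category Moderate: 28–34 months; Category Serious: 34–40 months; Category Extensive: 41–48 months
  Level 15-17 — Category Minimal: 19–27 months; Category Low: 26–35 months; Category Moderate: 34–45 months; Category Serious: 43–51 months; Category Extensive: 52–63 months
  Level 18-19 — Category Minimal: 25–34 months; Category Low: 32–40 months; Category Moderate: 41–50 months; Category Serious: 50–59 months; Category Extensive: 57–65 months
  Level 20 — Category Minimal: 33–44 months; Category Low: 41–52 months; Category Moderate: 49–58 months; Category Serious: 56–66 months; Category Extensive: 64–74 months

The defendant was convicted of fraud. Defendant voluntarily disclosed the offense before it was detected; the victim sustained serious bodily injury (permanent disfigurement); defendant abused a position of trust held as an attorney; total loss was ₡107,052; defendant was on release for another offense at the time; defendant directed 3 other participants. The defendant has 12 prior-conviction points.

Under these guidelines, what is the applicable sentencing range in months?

Base offense level for fraud: 12.
R1 applies: 12 + 2 = 14.
R2 applies: 14 − 1 = 13.
R3 applies: 13 + 4 = 17.
R4 applies: 17 + 2 = 19.
R5 applies (level before this adjustment is 19 ≥ 9, so +5): 19 + 5 = 24.
R6 applies (level before this adjustment is 24 ≥ 17, so +5): 24 + 5 = 29.
Level 29 exceeds the maximum of 20; capped at 20.
Final offense level: 20.
Criminal history: 12 prior points → Category Extensive (10+).
Level 20 falls in the 20 band.
Grid: Level 20 × Category Extensive = 64-74 months.

64-74 months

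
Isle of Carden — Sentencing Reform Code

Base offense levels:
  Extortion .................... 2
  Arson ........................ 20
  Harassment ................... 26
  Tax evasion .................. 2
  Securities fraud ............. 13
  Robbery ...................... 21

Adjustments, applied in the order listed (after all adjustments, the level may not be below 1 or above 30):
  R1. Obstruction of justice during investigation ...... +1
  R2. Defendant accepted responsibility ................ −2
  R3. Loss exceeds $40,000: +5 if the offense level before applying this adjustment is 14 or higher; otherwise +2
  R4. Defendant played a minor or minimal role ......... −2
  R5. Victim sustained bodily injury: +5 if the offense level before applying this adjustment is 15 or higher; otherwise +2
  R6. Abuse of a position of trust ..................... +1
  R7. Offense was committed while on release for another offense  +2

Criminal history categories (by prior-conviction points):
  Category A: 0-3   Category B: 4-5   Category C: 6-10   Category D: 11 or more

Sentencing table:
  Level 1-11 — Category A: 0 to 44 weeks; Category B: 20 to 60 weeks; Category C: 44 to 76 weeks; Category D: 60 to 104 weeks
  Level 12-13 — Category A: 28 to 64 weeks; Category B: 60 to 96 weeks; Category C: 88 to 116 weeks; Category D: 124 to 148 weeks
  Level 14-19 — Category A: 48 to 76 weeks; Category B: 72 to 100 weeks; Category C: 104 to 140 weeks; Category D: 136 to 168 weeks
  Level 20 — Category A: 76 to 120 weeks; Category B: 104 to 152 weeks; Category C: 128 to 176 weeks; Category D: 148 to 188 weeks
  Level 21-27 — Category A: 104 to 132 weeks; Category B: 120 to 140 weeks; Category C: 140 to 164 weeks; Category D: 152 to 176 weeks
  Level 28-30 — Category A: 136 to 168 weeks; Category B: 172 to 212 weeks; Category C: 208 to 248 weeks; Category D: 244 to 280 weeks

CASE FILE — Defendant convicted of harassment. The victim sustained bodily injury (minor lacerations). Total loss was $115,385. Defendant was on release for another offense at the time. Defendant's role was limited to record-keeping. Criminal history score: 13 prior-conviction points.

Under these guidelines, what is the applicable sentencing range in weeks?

244-280 weeks

Base offense level for harassment: 26.
R1 does not apply.
R2 does not apply.
R3 applies (level before this adjustment is 26 ≥ 14, so +5): 26 + 5 = 31.
R4 applies: 31 − 2 = 29.
R5 applies (level before this adjustment is 29 ≥ 15, so +5): 29 + 5 = 34.
R7 applies: 34 + 2 = 36.
Level 36 exceeds the maximum of 30; capped at 30.
Final offense level: 30.
Criminal history: 13 prior points → Category D (11+).
Level 30 falls in the 28-30 band.
Grid: Level 28-30 × Category D = 244-280 weeks.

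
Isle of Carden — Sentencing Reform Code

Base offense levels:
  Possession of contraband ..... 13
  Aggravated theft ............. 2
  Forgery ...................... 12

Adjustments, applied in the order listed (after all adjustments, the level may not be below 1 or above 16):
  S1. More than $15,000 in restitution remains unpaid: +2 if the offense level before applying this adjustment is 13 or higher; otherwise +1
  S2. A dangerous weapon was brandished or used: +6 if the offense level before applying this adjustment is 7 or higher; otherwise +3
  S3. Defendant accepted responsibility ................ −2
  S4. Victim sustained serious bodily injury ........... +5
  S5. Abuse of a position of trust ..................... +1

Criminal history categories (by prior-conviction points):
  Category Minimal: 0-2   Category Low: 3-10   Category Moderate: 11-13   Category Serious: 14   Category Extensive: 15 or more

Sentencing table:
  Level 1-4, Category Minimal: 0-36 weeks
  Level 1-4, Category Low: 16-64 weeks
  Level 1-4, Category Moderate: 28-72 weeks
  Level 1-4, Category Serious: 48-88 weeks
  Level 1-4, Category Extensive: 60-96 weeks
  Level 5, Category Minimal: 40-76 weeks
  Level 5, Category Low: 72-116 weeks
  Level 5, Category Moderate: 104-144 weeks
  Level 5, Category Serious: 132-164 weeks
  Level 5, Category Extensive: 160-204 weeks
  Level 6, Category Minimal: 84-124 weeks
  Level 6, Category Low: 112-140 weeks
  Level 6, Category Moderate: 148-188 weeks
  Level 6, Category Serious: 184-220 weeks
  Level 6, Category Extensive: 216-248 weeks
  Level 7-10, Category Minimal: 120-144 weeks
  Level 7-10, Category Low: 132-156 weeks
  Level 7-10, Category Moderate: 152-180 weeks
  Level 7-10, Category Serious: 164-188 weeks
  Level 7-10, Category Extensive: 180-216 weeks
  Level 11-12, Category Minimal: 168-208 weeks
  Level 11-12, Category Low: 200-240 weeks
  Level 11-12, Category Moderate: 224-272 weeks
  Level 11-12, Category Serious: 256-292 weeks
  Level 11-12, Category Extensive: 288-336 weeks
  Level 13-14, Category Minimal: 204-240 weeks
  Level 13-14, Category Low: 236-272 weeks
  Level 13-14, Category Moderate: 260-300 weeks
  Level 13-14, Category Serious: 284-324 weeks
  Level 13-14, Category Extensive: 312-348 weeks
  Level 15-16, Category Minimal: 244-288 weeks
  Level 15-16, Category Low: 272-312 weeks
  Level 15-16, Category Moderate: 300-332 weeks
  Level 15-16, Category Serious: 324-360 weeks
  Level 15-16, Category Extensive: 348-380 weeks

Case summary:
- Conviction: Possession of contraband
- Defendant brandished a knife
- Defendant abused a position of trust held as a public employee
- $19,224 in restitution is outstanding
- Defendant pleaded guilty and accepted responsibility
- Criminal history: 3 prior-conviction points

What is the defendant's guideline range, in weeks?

272-312 weeks

Base offense level for possession of contraband: 13.
S1 applies (level before this adjustment is 13 ≥ 13, so +2): 13 + 2 = 15.
S2 applies (level before this adjustment is 15 ≥ 7, so +6): 15 + 6 = 21.
S3 applies: 21 − 2 = 19.
S4 does not apply.
S5 applies: 19 + 1 = 20.
Level 20 exceeds the maximum of 16; capped at 16.
Final offense level: 16.
Criminal history: 3 prior points → Category Low (3-10).
Level 16 falls in the 15-16 band.
Grid: Level 15-16 × Category Low = 272-312 weeks.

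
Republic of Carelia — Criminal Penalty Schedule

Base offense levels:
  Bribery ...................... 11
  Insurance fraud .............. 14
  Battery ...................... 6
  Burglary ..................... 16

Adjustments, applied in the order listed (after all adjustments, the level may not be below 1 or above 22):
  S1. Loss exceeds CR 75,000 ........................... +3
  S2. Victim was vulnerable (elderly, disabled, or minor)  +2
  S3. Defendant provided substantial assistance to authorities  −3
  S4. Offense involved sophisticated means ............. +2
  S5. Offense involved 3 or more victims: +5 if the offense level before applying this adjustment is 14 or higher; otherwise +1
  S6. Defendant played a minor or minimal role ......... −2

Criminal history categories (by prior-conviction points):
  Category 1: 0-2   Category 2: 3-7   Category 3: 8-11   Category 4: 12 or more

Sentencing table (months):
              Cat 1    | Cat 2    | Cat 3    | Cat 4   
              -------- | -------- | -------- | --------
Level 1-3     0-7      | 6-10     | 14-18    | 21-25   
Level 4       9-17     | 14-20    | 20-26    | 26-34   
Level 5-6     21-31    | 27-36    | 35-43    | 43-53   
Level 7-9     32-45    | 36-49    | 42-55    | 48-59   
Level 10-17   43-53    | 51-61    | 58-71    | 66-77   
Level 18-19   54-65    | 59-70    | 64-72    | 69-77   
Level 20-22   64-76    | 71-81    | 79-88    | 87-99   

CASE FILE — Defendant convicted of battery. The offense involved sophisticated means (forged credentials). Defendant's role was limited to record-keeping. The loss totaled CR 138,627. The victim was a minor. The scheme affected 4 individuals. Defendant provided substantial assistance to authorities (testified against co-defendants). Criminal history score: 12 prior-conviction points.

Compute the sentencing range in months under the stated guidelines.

Base offense level for battery: 6.
S1 applies: 6 + 3 = 9.
S2 applies: 9 + 2 = 11.
S3 applies: 11 − 3 = 8.
S4 applies: 8 + 2 = 10.
S5 applies (level before this adjustment is 10 < 14, so +1): 10 + 1 = 11.
S6 applies: 11 − 2 = 9.
Final offense level: 9.
Criminal history: 12 prior points → Category 4 (12+).
Level 9 falls in the 7-9 band.
Grid: Level 7-9 × Category 4 = 48-59 months.

48-59 months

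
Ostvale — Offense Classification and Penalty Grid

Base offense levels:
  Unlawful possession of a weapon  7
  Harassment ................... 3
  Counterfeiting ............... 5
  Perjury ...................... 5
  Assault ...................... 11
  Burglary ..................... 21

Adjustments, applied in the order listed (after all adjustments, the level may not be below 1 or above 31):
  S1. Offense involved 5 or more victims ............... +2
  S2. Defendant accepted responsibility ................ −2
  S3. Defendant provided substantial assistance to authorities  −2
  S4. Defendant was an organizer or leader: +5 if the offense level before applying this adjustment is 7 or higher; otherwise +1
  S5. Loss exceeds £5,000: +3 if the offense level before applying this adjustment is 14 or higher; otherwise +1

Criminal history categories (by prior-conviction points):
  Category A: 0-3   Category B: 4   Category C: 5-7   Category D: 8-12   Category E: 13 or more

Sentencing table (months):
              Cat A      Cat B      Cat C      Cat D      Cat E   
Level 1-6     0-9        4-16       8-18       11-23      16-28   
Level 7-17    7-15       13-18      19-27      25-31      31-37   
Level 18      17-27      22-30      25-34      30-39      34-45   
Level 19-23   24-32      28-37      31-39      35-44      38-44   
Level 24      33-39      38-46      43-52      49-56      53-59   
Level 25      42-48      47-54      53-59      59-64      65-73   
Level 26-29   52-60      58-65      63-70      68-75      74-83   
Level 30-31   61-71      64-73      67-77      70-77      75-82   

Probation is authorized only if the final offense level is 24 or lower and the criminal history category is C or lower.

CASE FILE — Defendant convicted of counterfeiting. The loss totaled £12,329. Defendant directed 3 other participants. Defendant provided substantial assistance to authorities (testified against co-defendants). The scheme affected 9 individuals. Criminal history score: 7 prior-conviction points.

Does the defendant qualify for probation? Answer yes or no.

Yes

Base offense level for counterfeiting: 5.
S1 applies: 5 + 2 = 7.
S3 applies: 7 − 2 = 5.
S4 applies (level before this adjustment is 5 < 7, so +1): 5 + 1 = 6.
S5 applies (level before this adjustment is 6 < 14, so +1): 6 + 1 = 7.
Final offense level: 7.
Criminal history: 7 prior points → Category C (5-7).
Level 7 falls in the 7-17 band.
Grid: Level 7-17 × Category C = 19-27 months.
Probation check: level 7 ≤ 24 and category C ≤ C → eligible.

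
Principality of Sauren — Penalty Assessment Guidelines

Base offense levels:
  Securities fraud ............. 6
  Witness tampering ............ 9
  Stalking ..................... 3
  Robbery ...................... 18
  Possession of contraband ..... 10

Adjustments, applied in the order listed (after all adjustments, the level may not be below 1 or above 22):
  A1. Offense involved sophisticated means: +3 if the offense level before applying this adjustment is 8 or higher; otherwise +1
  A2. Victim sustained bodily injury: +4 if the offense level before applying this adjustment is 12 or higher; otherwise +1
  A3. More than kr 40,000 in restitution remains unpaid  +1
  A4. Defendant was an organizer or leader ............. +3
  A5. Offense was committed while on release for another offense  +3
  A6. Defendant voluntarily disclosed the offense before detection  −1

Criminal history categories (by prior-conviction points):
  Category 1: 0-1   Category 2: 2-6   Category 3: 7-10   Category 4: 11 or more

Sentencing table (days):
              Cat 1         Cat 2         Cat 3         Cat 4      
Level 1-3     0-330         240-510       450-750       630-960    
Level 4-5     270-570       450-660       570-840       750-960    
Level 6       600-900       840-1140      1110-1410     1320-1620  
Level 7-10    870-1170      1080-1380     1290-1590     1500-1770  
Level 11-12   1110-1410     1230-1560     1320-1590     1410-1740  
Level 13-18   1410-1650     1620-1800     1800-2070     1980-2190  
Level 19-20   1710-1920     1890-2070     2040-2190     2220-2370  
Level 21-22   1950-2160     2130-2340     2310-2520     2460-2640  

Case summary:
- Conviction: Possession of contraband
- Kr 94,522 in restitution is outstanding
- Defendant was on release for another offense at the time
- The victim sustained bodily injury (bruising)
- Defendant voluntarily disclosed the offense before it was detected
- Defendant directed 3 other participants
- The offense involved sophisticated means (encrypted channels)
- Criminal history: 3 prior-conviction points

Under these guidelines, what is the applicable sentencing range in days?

2130-2340 days

Base offense level for possession of contraband: 10.
A1 applies (level before this adjustment is 10 ≥ 8, so +3): 10 + 3 = 13.
A2 applies (level before this adjustment is 13 ≥ 12, so +4): 13 + 4 = 17.
A3 applies: 17 + 1 = 18.
A4 applies: 18 + 3 = 21.
A5 applies: 21 + 3 = 24.
A6 applies: 24 − 1 = 23.
Level 23 exceeds the maximum of 22; capped at 22.
Final offense level: 22.
Criminal history: 3 prior points → Category 2 (2-6).
Level 22 falls in the 21-22 band.
Grid: Level 21-22 × Category 2 = 2130-2340 days.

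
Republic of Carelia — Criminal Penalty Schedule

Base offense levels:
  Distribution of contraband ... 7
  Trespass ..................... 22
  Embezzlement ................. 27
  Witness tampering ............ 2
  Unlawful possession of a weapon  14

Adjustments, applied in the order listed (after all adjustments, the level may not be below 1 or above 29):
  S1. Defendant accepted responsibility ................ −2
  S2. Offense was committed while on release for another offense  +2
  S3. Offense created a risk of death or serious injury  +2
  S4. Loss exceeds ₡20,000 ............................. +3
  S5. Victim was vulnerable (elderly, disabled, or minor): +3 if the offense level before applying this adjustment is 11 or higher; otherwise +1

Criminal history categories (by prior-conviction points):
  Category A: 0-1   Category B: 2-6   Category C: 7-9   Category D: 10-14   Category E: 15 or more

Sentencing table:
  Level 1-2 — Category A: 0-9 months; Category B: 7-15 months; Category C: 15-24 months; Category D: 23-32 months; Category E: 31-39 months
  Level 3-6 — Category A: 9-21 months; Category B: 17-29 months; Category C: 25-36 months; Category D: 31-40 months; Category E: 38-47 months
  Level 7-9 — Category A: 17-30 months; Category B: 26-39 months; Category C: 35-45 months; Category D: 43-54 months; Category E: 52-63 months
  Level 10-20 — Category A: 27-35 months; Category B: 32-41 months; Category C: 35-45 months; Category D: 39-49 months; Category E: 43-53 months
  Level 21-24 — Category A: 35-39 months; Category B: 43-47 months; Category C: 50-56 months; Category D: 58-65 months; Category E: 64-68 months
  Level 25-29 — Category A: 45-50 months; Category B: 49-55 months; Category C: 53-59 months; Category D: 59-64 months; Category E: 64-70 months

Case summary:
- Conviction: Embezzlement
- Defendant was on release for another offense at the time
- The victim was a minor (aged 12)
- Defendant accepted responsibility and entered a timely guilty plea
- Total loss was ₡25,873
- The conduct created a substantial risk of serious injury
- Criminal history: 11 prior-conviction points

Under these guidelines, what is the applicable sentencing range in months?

59-64 months

Base offense level for embezzlement: 27.
S1 applies: 27 − 2 = 25.
S2 applies: 25 + 2 = 27.
S3 applies: 27 + 2 = 29.
S4 applies: 29 + 3 = 32.
S5 applies (level before this adjustment is 32 ≥ 11, so +3): 32 + 3 = 35.
Level 35 exceeds the maximum of 29; capped at 29.
Final offense level: 29.
Criminal history: 11 prior points → Category D (10-14).
Level 29 falls in the 25-29 band.
Grid: Level 25-29 × Category D = 59-64 months.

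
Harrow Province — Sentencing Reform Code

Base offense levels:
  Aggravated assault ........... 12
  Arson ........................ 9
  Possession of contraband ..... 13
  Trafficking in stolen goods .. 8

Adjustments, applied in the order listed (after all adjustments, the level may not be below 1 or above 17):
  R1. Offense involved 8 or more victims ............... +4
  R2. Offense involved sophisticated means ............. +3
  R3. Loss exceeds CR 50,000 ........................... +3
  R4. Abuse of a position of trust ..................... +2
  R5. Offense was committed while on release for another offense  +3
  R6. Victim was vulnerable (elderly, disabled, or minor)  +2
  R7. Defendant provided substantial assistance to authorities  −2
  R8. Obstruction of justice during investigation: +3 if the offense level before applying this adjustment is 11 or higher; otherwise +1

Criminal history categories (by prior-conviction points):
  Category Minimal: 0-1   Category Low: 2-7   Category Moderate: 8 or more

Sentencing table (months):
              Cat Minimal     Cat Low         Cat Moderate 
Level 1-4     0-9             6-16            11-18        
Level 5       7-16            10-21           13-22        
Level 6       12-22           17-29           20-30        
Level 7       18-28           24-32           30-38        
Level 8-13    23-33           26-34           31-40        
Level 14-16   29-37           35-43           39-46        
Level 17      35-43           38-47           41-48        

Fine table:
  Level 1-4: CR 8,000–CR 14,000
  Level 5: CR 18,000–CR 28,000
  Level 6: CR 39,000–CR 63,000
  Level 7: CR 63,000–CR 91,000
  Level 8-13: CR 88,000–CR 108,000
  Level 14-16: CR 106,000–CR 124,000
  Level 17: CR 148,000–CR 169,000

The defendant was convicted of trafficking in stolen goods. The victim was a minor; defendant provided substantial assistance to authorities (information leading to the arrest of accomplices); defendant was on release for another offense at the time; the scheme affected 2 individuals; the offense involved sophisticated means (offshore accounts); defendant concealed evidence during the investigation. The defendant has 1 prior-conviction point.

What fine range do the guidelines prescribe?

Base offense level for trafficking in stolen goods: 8.
R1 does not apply.
R2 applies: 8 + 3 = 11.
R3 does not apply.
R5 applies: 11 + 3 = 14.
R6 applies: 14 + 2 = 16.
R7 applies: 16 − 2 = 14.
R8 applies (level before this adjustment is 14 ≥ 11, so +3): 14 + 3 = 17.
Final offense level: 17.
Level 17 falls in the 17 band.
Fine table: Level 17 → CR 148,000–CR 169,000.

CR 148,000–CR 169,000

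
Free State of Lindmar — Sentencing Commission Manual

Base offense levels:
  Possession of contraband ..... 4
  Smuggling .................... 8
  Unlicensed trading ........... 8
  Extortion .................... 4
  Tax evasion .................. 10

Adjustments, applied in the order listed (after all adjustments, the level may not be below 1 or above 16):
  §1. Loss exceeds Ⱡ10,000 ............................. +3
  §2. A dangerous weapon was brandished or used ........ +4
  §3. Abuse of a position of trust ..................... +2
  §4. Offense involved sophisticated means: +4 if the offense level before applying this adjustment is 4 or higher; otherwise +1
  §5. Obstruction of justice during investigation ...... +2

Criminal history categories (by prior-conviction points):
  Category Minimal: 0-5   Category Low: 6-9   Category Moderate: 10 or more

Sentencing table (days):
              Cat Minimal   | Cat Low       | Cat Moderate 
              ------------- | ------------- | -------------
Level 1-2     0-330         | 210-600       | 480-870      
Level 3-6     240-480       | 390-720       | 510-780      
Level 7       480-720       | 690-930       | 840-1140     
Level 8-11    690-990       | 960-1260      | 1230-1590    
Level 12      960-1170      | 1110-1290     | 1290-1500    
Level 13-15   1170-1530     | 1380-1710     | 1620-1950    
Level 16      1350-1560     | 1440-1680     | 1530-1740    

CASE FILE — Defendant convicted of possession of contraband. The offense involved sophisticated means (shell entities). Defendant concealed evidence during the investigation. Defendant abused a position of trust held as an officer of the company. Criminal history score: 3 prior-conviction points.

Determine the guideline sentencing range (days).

Base offense level for possession of contraband: 4.
§1 does not apply.
§3 applies: 4 + 2 = 6.
§4 applies (level before this adjustment is 6 ≥ 4, so +4): 6 + 4 = 10.
§5 applies: 10 + 2 = 12.
Final offense level: 12.
Criminal history: 3 prior points → Category Minimal (0-5).
Level 12 falls in the 12 band.
Grid: Level 12 × Category Minimal = 960-1170 days.

960-1170 days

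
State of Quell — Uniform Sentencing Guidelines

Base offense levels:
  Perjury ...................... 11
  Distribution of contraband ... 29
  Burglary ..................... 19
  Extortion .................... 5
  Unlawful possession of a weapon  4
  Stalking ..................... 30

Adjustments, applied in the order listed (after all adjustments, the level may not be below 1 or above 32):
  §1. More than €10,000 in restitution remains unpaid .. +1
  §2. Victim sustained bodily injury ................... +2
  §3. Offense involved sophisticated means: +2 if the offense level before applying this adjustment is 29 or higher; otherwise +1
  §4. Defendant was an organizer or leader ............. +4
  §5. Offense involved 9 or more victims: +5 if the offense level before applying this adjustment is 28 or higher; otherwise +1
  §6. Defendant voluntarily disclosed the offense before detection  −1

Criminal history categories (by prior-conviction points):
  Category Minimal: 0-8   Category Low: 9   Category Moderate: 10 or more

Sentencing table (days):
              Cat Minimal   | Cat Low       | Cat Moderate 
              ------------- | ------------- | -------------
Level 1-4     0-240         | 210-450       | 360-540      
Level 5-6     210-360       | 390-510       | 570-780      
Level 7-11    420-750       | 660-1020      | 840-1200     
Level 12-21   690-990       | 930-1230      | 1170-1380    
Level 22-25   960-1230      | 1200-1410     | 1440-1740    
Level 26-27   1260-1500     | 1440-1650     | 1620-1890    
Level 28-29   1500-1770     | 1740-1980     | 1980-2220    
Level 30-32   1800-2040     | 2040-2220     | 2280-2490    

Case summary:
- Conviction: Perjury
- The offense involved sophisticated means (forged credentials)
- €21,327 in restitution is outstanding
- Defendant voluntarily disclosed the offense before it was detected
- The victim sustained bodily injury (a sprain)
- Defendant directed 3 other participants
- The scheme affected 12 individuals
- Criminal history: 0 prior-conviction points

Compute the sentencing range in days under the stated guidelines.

Base offense level for perjury: 11.
§1 applies: 11 + 1 = 12.
§2 applies: 12 + 2 = 14.
§3 applies (level before this adjustment is 14 < 29, so +1): 14 + 1 = 15.
§4 applies: 15 + 4 = 19.
§5 applies (level before this adjustment is 19 < 28, so +1): 19 + 1 = 20.
§6 applies: 20 − 1 = 19.
Final offense level: 19.
Criminal history: 0 prior points → Category Minimal (0-8).
Level 19 falls in the 12-21 band.
Grid: Level 12-21 × Category Minimal = 690-990 days.

690-990 days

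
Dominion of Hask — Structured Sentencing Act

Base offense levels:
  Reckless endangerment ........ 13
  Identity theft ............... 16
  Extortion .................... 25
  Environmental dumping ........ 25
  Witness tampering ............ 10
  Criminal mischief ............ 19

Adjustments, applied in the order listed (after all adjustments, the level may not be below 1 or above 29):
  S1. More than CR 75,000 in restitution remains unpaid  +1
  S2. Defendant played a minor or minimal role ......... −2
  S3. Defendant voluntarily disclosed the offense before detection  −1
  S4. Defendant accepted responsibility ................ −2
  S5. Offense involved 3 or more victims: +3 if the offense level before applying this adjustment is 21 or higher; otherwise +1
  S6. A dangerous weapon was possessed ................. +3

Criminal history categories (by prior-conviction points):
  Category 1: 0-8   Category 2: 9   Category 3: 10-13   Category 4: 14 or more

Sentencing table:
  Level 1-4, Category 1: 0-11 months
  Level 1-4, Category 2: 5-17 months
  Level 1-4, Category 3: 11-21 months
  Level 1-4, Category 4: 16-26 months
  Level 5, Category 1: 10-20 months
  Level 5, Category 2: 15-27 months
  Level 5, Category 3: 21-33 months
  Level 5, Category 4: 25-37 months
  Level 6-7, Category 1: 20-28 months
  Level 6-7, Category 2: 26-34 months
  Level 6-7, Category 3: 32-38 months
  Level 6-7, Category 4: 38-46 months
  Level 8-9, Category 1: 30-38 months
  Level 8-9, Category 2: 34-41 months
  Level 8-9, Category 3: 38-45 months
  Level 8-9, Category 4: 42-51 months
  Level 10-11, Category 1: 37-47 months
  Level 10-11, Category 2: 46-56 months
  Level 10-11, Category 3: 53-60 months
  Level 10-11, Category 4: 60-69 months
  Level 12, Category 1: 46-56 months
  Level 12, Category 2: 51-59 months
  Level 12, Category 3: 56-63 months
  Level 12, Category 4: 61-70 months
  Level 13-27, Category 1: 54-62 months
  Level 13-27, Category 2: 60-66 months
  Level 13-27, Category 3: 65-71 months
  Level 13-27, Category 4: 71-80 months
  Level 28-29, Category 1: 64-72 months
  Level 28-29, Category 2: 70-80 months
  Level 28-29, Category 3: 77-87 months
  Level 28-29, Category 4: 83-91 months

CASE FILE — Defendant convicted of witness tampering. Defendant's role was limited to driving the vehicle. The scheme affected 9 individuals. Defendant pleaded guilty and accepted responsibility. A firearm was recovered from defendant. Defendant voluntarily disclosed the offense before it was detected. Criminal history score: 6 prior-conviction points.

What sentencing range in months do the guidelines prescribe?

30-38 months

Base offense level for witness tampering: 10.
S2 applies: 10 − 2 = 8.
S3 applies: 8 − 1 = 7.
S4 applies: 7 − 2 = 5.
S5 applies (level before this adjustment is 5 < 21, so +1): 5 + 1 = 6.
S6 applies: 6 + 3 = 9.
Final offense level: 9.
Criminal history: 6 prior points → Category 1 (0-8).
Level 9 falls in the 8-9 band.
Grid: Level 8-9 × Category 1 = 30-38 months.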